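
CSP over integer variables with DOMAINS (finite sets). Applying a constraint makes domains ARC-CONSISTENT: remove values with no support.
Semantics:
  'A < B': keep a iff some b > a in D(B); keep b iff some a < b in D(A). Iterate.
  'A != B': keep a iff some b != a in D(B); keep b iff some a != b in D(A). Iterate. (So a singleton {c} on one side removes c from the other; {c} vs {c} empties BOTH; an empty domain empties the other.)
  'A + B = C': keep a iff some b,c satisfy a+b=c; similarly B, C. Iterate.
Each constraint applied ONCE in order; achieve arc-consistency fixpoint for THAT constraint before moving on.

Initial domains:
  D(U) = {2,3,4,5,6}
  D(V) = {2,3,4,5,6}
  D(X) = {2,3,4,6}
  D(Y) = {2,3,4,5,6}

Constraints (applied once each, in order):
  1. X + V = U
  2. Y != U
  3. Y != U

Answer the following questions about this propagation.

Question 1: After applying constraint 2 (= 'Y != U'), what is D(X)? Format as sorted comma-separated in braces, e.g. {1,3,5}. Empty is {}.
Answer: {2,3,4}

Derivation:
Constraint 1 (X + V = U) on D(X)={2,3,4,6} D(V)={2,3,4,5,6} D(U)={2,3,4,5,6}: X {2,3,4,6}->{2,3,4}; V {2,3,4,5,6}->{2,3,4}; U {2,3,4,5,6}->{4,5,6}
Constraint 2 (Y != U) on D(Y)={2,3,4,5,6} D(U)={4,5,6}: no change
So after constraint 2: D(X) = {2,3,4}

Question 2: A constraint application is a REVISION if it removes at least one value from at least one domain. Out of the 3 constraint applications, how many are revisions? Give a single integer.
Answer: 1

Derivation:
Constraint 1 (X + V = U) on D(X)={2,3,4,6} D(V)={2,3,4,5,6} D(U)={2,3,4,5,6}: X {2,3,4,6}->{2,3,4}; V {2,3,4,5,6}->{2,3,4}; U {2,3,4,5,6}->{4,5,6} => REVISION
Constraint 2 (Y != U) on D(Y)={2,3,4,5,6} D(U)={4,5,6}: no change => not a revision
Constraint 3 (Y != U) on D(Y)={2,3,4,5,6} D(U)={4,5,6}: no change => not a revision
Total revisions = 1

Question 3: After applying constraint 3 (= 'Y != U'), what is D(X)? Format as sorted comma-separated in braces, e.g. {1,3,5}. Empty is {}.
Constraint 1 (X + V = U) on D(X)={2,3,4,6} D(V)={2,3,4,5,6} D(U)={2,3,4,5,6}: X {2,3,4,6}->{2,3,4}; V {2,3,4,5,6}->{2,3,4}; U {2,3,4,5,6}->{4,5,6}
Constraint 2 (Y != U) on D(Y)={2,3,4,5,6} D(U)={4,5,6}: no change
Constraint 3 (Y != U) on D(Y)={2,3,4,5,6} D(U)={4,5,6}: no change
So after constraint 3: D(X) = {2,3,4}

Answer: {2,3,4}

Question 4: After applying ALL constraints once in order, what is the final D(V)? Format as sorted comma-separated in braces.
Answer: {2,3,4}

Derivation:
Constraint 1 (X + V = U) on D(X)={2,3,4,6} D(V)={2,3,4,5,6} D(U)={2,3,4,5,6}: X {2,3,4,6}->{2,3,4}; V {2,3,4,5,6}->{2,3,4}; U {2,3,4,5,6}->{4,5,6}
Constraint 2 (Y != U) on D(Y)={2,3,4,5,6} D(U)={4,5,6}: no change
Constraint 3 (Y != U) on D(Y)={2,3,4,5,6} D(U)={4,5,6}: no change
So after all 3 constraints: D(V) = {2,3,4}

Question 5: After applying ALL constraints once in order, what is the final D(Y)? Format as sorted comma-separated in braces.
Answer: {2,3,4,5,6}

Derivation:
Constraint 1 (X + V = U) on D(X)={2,3,4,6} D(V)={2,3,4,5,6} D(U)={2,3,4,5,6}: X {2,3,4,6}->{2,3,4}; V {2,3,4,5,6}->{2,3,4}; U {2,3,4,5,6}->{4,5,6}
Constraint 2 (Y != U) on D(Y)={2,3,4,5,6} D(U)={4,5,6}: no change
Constraint 3 (Y != U) on D(Y)={2,3,4,5,6} D(U)={4,5,6}: no change
So after all 3 constraints: D(Y) = {2,3,4,5,6}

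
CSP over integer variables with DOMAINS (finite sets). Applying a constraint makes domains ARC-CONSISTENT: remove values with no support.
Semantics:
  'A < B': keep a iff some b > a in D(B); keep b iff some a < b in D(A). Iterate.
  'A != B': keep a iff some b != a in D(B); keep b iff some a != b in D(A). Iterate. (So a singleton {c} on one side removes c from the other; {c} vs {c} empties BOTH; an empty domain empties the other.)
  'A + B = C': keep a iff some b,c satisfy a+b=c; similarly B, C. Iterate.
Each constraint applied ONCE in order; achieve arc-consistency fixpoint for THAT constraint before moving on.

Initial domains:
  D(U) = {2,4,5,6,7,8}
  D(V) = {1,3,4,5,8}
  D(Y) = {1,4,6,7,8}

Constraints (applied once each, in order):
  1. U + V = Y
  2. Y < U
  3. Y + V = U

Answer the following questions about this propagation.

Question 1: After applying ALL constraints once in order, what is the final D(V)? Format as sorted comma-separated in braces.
Answer: {1}

Derivation:
Constraint 1 (U + V = Y) on D(U)={2,4,5,6,7,8} D(V)={1,3,4,5,8} D(Y)={1,4,6,7,8}: U {2,4,5,6,7,8}->{2,4,5,6,7}; V {1,3,4,5,8}->{1,3,4,5}; Y {1,4,6,7,8}->{6,7,8}
Constraint 2 (Y < U) on D(Y)={6,7,8} D(U)={2,4,5,6,7}: Y {6,7,8}->{6}; U {2,4,5,6,7}->{7}
Constraint 3 (Y + V = U) on D(Y)={6} D(V)={1,3,4,5} D(U)={7}: V {1,3,4,5}->{1}
So after all 3 constraints: D(V) = {1}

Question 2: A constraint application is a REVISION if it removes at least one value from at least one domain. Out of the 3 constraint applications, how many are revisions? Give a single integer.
Answer: 3

Derivation:
Constraint 1 (U + V = Y) on D(U)={2,4,5,6,7,8} D(V)={1,3,4,5,8} D(Y)={1,4,6,7,8}: U {2,4,5,6,7,8}->{2,4,5,6,7}; V {1,3,4,5,8}->{1,3,4,5}; Y {1,4,6,7,8}->{6,7,8} => REVISION
Constraint 2 (Y < U) on D(Y)={6,7,8} D(U)={2,4,5,6,7}: Y {6,7,8}->{6}; U {2,4,5,6,7}->{7} => REVISION
Constraint 3 (Y + V = U) on D(Y)={6} D(V)={1,3,4,5} D(U)={7}: V {1,3,4,5}->{1} => REVISION
Total revisions = 3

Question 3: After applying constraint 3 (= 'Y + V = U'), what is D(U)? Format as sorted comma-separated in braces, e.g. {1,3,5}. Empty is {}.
Answer: {7}

Derivation:
Constraint 1 (U + V = Y) on D(U)={2,4,5,6,7,8} D(V)={1,3,4,5,8} D(Y)={1,4,6,7,8}: U {2,4,5,6,7,8}->{2,4,5,6,7}; V {1,3,4,5,8}->{1,3,4,5}; Y {1,4,6,7,8}->{6,7,8}
Constraint 2 (Y < U) on D(Y)={6,7,8} D(U)={2,4,5,6,7}: Y {6,7,8}->{6}; U {2,4,5,6,7}->{7}
Constraint 3 (Y + V = U) on D(Y)={6} D(V)={1,3,4,5} D(U)={7}: V {1,3,4,5}->{1}
So after constraint 3: D(U) = {7}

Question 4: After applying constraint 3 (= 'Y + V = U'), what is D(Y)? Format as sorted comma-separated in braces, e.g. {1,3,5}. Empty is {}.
Answer: {6}

Derivation:
Constraint 1 (U + V = Y) on D(U)={2,4,5,6,7,8} D(V)={1,3,4,5,8} D(Y)={1,4,6,7,8}: U {2,4,5,6,7,8}->{2,4,5,6,7}; V {1,3,4,5,8}->{1,3,4,5}; Y {1,4,6,7,8}->{6,7,8}
Constraint 2 (Y < U) on D(Y)={6,7,8} D(U)={2,4,5,6,7}: Y {6,7,8}->{6}; U {2,4,5,6,7}->{7}
Constraint 3 (Y + V = U) on D(Y)={6} D(V)={1,3,4,5} D(U)={7}: V {1,3,4,5}->{1}
So after constraint 3: D(Y) = {6}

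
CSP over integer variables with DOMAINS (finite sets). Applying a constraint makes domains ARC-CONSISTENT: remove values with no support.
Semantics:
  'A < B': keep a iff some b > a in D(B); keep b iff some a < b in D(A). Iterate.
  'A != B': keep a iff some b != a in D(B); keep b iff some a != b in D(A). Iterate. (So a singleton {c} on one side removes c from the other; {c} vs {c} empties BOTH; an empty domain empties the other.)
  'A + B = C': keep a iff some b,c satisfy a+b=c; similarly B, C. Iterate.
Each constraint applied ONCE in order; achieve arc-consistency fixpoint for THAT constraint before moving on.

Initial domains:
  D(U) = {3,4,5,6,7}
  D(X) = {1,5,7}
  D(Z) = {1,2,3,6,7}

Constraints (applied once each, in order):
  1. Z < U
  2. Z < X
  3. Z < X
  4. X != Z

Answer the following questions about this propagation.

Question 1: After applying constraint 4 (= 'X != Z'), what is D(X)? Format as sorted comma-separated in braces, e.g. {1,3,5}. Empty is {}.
Answer: {5,7}

Derivation:
Constraint 1 (Z < U) on D(Z)={1,2,3,6,7} D(U)={3,4,5,6,7}: Z {1,2,3,6,7}->{1,2,3,6}
Constraint 2 (Z < X) on D(Z)={1,2,3,6} D(X)={1,5,7}: X {1,5,7}->{5,7}
Constraint 3 (Z < X) on D(Z)={1,2,3,6} D(X)={5,7}: no change
Constraint 4 (X != Z) on D(X)={5,7} D(Z)={1,2,3,6}: no change
So after constraint 4: D(X) = {5,7}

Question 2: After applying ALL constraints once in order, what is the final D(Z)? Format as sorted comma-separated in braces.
Constraint 1 (Z < U) on D(Z)={1,2,3,6,7} D(U)={3,4,5,6,7}: Z {1,2,3,6,7}->{1,2,3,6}
Constraint 2 (Z < X) on D(Z)={1,2,3,6} D(X)={1,5,7}: X {1,5,7}->{5,7}
Constraint 3 (Z < X) on D(Z)={1,2,3,6} D(X)={5,7}: no change
Constraint 4 (X != Z) on D(X)={5,7} D(Z)={1,2,3,6}: no change
So after all 4 constraints: D(Z) = {1,2,3,6}

Answer: {1,2,3,6}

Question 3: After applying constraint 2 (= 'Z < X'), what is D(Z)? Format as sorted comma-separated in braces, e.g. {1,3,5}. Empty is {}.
Constraint 1 (Z < U) on D(Z)={1,2,3,6,7} D(U)={3,4,5,6,7}: Z {1,2,3,6,7}->{1,2,3,6}
Constraint 2 (Z < X) on D(Z)={1,2,3,6} D(X)={1,5,7}: X {1,5,7}->{5,7}
So after constraint 2: D(Z) = {1,2,3,6}

Answer: {1,2,3,6}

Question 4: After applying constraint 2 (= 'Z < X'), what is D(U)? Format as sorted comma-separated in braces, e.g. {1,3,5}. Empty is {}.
Answer: {3,4,5,6,7}

Derivation:
Constraint 1 (Z < U) on D(Z)={1,2,3,6,7} D(U)={3,4,5,6,7}: Z {1,2,3,6,7}->{1,2,3,6}
Constraint 2 (Z < X) on D(Z)={1,2,3,6} D(X)={1,5,7}: X {1,5,7}->{5,7}
So after constraint 2: D(U) = {3,4,5,6,7}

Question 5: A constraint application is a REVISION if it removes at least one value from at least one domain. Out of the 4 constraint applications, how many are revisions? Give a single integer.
Answer: 2

Derivation:
Constraint 1 (Z < U) on D(Z)={1,2,3,6,7} D(U)={3,4,5,6,7}: Z {1,2,3,6,7}->{1,2,3,6} => REVISION
Constraint 2 (Z < X) on D(Z)={1,2,3,6} D(X)={1,5,7}: X {1,5,7}->{5,7} => REVISION
Constraint 3 (Z < X) on D(Z)={1,2,3,6} D(X)={5,7}: no change => not a revision
Constraint 4 (X != Z) on D(X)={5,7} D(Z)={1,2,3,6}: no change => not a revision
Total revisions = 2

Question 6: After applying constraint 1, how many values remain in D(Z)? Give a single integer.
Answer: 4

Derivation:
Constraint 1 (Z < U) on D(Z)={1,2,3,6,7} D(U)={3,4,5,6,7}: Z {1,2,3,6,7}->{1,2,3,6}
So after constraint 1: D(Z)={1,2,3,6}, size = 4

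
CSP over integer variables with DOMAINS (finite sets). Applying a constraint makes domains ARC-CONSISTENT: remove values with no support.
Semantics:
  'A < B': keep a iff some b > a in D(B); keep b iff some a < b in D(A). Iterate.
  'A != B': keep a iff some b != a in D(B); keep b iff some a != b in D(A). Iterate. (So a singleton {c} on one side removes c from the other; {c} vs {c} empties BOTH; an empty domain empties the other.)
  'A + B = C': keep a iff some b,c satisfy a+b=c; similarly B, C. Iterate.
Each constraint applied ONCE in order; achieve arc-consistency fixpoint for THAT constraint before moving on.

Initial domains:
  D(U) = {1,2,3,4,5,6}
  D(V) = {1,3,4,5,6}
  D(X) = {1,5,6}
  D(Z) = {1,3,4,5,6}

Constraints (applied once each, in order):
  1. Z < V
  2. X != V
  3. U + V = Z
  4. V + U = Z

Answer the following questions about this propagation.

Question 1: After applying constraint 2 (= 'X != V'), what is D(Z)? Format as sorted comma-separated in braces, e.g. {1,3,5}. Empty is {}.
Constraint 1 (Z < V) on D(Z)={1,3,4,5,6} D(V)={1,3,4,5,6}: Z {1,3,4,5,6}->{1,3,4,5}; V {1,3,4,5,6}->{3,4,5,6}
Constraint 2 (X != V) on D(X)={1,5,6} D(V)={3,4,5,6}: no change
So after constraint 2: D(Z) = {1,3,4,5}

Answer: {1,3,4,5}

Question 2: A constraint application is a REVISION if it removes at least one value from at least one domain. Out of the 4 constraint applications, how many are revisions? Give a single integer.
Answer: 2

Derivation:
Constraint 1 (Z < V) on D(Z)={1,3,4,5,6} D(V)={1,3,4,5,6}: Z {1,3,4,5,6}->{1,3,4,5}; V {1,3,4,5,6}->{3,4,5,6} => REVISION
Constraint 2 (X != V) on D(X)={1,5,6} D(V)={3,4,5,6}: no change => not a revision
Constraint 3 (U + V = Z) on D(U)={1,2,3,4,5,6} D(V)={3,4,5,6} D(Z)={1,3,4,5}: U {1,2,3,4,5,6}->{1,2}; V {3,4,5,6}->{3,4}; Z {1,3,4,5}->{4,5} => REVISION
Constraint 4 (V + U = Z) on D(V)={3,4} D(U)={1,2} D(Z)={4,5}: no change => not a revision
Total revisions = 2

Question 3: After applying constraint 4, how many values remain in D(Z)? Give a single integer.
Answer: 2

Derivation:
Constraint 1 (Z < V) on D(Z)={1,3,4,5,6} D(V)={1,3,4,5,6}: Z {1,3,4,5,6}->{1,3,4,5}; V {1,3,4,5,6}->{3,4,5,6}
Constraint 2 (X != V) on D(X)={1,5,6} D(V)={3,4,5,6}: no change
Constraint 3 (U + V = Z) on D(U)={1,2,3,4,5,6} D(V)={3,4,5,6} D(Z)={1,3,4,5}: U {1,2,3,4,5,6}->{1,2}; V {3,4,5,6}->{3,4}; Z {1,3,4,5}->{4,5}
Constraint 4 (V + U = Z) on D(V)={3,4} D(U)={1,2} D(Z)={4,5}: no change
So after constraint 4: D(Z)={4,5}, size = 2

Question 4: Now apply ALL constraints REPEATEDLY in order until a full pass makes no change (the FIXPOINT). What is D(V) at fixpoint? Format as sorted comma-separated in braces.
pass 0 (initial): D(V)={1,3,4,5,6}
pass 1: U {1,2,3,4,5,6}->{1,2}; V {1,3,4,5,6}->{3,4}; Z {1,3,4,5,6}->{4,5}
pass 2: U {1,2}->{}; V {3,4}->{}; X {1,5,6}->{}; Z {4,5}->{}
pass 3: no change
Fixpoint after 3 passes: D(V) = {}

Answer: {}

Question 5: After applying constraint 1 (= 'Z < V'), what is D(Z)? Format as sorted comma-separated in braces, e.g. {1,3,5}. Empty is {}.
Constraint 1 (Z < V) on D(Z)={1,3,4,5,6} D(V)={1,3,4,5,6}: Z {1,3,4,5,6}->{1,3,4,5}; V {1,3,4,5,6}->{3,4,5,6}
So after constraint 1: D(Z) = {1,3,4,5}

Answer: {1,3,4,5}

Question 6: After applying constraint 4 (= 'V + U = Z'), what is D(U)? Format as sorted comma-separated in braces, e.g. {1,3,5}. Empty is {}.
Answer: {1,2}

Derivation:
Constraint 1 (Z < V) on D(Z)={1,3,4,5,6} D(V)={1,3,4,5,6}: Z {1,3,4,5,6}->{1,3,4,5}; V {1,3,4,5,6}->{3,4,5,6}
Constraint 2 (X != V) on D(X)={1,5,6} D(V)={3,4,5,6}: no change
Constraint 3 (U + V = Z) on D(U)={1,2,3,4,5,6} D(V)={3,4,5,6} D(Z)={1,3,4,5}: U {1,2,3,4,5,6}->{1,2}; V {3,4,5,6}->{3,4}; Z {1,3,4,5}->{4,5}
Constraint 4 (V + U = Z) on D(V)={3,4} D(U)={1,2} D(Z)={4,5}: no change
So after constraint 4: D(U) = {1,2}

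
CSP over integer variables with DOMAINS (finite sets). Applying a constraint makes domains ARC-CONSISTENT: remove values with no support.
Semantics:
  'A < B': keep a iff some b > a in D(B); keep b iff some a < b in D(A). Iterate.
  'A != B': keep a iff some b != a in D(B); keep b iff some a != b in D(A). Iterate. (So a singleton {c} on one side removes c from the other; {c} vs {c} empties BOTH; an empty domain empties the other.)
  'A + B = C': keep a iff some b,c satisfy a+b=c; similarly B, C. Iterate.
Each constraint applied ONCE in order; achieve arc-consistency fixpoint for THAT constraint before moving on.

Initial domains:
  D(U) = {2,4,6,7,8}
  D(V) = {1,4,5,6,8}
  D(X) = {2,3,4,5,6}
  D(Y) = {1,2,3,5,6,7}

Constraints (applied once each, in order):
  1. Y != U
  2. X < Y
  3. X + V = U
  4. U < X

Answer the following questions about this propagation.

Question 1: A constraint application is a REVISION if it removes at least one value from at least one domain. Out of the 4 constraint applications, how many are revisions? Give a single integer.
Constraint 1 (Y != U) on D(Y)={1,2,3,5,6,7} D(U)={2,4,6,7,8}: no change => not a revision
Constraint 2 (X < Y) on D(X)={2,3,4,5,6} D(Y)={1,2,3,5,6,7}: Y {1,2,3,5,6,7}->{3,5,6,7} => REVISION
Constraint 3 (X + V = U) on D(X)={2,3,4,5,6} D(V)={1,4,5,6,8} D(U)={2,4,6,7,8}: V {1,4,5,6,8}->{1,4,5,6}; U {2,4,6,7,8}->{4,6,7,8} => REVISION
Constraint 4 (U < X) on D(U)={4,6,7,8} D(X)={2,3,4,5,6}: U {4,6,7,8}->{4}; X {2,3,4,5,6}->{5,6} => REVISION
Total revisions = 3

Answer: 3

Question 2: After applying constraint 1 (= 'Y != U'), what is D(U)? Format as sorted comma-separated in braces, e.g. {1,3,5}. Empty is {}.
Constraint 1 (Y != U) on D(Y)={1,2,3,5,6,7} D(U)={2,4,6,7,8}: no change
So after constraint 1: D(U) = {2,4,6,7,8}

Answer: {2,4,6,7,8}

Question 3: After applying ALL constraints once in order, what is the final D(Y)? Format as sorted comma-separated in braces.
Constraint 1 (Y != U) on D(Y)={1,2,3,5,6,7} D(U)={2,4,6,7,8}: no change
Constraint 2 (X < Y) on D(X)={2,3,4,5,6} D(Y)={1,2,3,5,6,7}: Y {1,2,3,5,6,7}->{3,5,6,7}
Constraint 3 (X + V = U) on D(X)={2,3,4,5,6} D(V)={1,4,5,6,8} D(U)={2,4,6,7,8}: V {1,4,5,6,8}->{1,4,5,6}; U {2,4,6,7,8}->{4,6,7,8}
Constraint 4 (U < X) on D(U)={4,6,7,8} D(X)={2,3,4,5,6}: U {4,6,7,8}->{4}; X {2,3,4,5,6}->{5,6}
So after all 4 constraints: D(Y) = {3,5,6,7}

Answer: {3,5,6,7}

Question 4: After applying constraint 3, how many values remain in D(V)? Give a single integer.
Constraint 1 (Y != U) on D(Y)={1,2,3,5,6,7} D(U)={2,4,6,7,8}: no change
Constraint 2 (X < Y) on D(X)={2,3,4,5,6} D(Y)={1,2,3,5,6,7}: Y {1,2,3,5,6,7}->{3,5,6,7}
Constraint 3 (X + V = U) on D(X)={2,3,4,5,6} D(V)={1,4,5,6,8} D(U)={2,4,6,7,8}: V {1,4,5,6,8}->{1,4,5,6}; U {2,4,6,7,8}->{4,6,7,8}
So after constraint 3: D(V)={1,4,5,6}, size = 4

Answer: 4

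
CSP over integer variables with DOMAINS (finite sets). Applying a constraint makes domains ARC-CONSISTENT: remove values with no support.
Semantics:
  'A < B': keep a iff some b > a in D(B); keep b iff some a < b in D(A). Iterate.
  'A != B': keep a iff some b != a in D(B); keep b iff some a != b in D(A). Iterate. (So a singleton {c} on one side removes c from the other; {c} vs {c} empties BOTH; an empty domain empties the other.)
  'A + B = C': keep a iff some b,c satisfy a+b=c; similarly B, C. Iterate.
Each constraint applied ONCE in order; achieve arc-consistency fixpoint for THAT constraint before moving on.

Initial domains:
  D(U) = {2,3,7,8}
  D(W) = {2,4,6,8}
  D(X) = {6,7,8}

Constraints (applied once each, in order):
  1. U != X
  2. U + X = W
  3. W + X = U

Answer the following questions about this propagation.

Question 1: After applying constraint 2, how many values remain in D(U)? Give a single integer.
Constraint 1 (U != X) on D(U)={2,3,7,8} D(X)={6,7,8}: no change
Constraint 2 (U + X = W) on D(U)={2,3,7,8} D(X)={6,7,8} D(W)={2,4,6,8}: U {2,3,7,8}->{2}; X {6,7,8}->{6}; W {2,4,6,8}->{8}
So after constraint 2: D(U)={2}, size = 1

Answer: 1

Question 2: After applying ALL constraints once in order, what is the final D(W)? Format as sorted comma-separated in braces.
Answer: {}

Derivation:
Constraint 1 (U != X) on D(U)={2,3,7,8} D(X)={6,7,8}: no change
Constraint 2 (U + X = W) on D(U)={2,3,7,8} D(X)={6,7,8} D(W)={2,4,6,8}: U {2,3,7,8}->{2}; X {6,7,8}->{6}; W {2,4,6,8}->{8}
Constraint 3 (W + X = U) on D(W)={8} D(X)={6} D(U)={2}: W {8}->{}; X {6}->{}; U {2}->{}
So after all 3 constraints: D(W) = {}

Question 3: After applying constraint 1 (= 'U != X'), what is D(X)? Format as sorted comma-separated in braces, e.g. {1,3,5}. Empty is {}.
Answer: {6,7,8}

Derivation:
Constraint 1 (U != X) on D(U)={2,3,7,8} D(X)={6,7,8}: no change
So after constraint 1: D(X) = {6,7,8}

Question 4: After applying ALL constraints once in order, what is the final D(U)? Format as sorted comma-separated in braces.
Constraint 1 (U != X) on D(U)={2,3,7,8} D(X)={6,7,8}: no change
Constraint 2 (U + X = W) on D(U)={2,3,7,8} D(X)={6,7,8} D(W)={2,4,6,8}: U {2,3,7,8}->{2}; X {6,7,8}->{6}; W {2,4,6,8}->{8}
Constraint 3 (W + X = U) on D(W)={8} D(X)={6} D(U)={2}: W {8}->{}; X {6}->{}; U {2}->{}
So after all 3 constraints: D(U) = {}

Answer: {}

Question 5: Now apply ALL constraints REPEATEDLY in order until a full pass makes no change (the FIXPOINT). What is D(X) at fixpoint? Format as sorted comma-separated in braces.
Answer: {}

Derivation:
pass 0 (initial): D(X)={6,7,8}
pass 1: U {2,3,7,8}->{}; W {2,4,6,8}->{}; X {6,7,8}->{}
pass 2: no change
Fixpoint after 2 passes: D(X) = {}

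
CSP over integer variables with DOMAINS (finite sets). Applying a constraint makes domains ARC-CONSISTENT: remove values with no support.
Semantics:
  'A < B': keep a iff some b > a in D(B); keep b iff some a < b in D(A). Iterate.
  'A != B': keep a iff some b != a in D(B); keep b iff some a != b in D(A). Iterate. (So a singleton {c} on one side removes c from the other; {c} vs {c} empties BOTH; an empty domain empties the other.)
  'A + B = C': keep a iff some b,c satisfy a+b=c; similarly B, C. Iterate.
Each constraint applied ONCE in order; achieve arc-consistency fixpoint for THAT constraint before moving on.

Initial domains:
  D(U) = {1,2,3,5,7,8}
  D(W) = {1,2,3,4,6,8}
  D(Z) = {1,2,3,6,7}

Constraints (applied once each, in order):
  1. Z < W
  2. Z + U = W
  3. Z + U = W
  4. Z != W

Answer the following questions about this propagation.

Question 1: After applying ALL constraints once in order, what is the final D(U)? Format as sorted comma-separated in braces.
Answer: {1,2,3,5,7}

Derivation:
Constraint 1 (Z < W) on D(Z)={1,2,3,6,7} D(W)={1,2,3,4,6,8}: W {1,2,3,4,6,8}->{2,3,4,6,8}
Constraint 2 (Z + U = W) on D(Z)={1,2,3,6,7} D(U)={1,2,3,5,7,8} D(W)={2,3,4,6,8}: U {1,2,3,5,7,8}->{1,2,3,5,7}
Constraint 3 (Z + U = W) on D(Z)={1,2,3,6,7} D(U)={1,2,3,5,7} D(W)={2,3,4,6,8}: no change
Constraint 4 (Z != W) on D(Z)={1,2,3,6,7} D(W)={2,3,4,6,8}: no change
So after all 4 constraints: D(U) = {1,2,3,5,7}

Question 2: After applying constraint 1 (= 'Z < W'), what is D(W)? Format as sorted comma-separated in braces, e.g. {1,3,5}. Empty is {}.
Answer: {2,3,4,6,8}

Derivation:
Constraint 1 (Z < W) on D(Z)={1,2,3,6,7} D(W)={1,2,3,4,6,8}: W {1,2,3,4,6,8}->{2,3,4,6,8}
So after constraint 1: D(W) = {2,3,4,6,8}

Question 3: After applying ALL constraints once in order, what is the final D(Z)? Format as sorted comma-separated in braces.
Answer: {1,2,3,6,7}

Derivation:
Constraint 1 (Z < W) on D(Z)={1,2,3,6,7} D(W)={1,2,3,4,6,8}: W {1,2,3,4,6,8}->{2,3,4,6,8}
Constraint 2 (Z + U = W) on D(Z)={1,2,3,6,7} D(U)={1,2,3,5,7,8} D(W)={2,3,4,6,8}: U {1,2,3,5,7,8}->{1,2,3,5,7}
Constraint 3 (Z + U = W) on D(Z)={1,2,3,6,7} D(U)={1,2,3,5,7} D(W)={2,3,4,6,8}: no change
Constraint 4 (Z != W) on D(Z)={1,2,3,6,7} D(W)={2,3,4,6,8}: no change
So after all 4 constraints: D(Z) = {1,2,3,6,7}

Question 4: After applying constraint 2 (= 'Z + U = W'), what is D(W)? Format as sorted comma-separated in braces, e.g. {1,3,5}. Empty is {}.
Constraint 1 (Z < W) on D(Z)={1,2,3,6,7} D(W)={1,2,3,4,6,8}: W {1,2,3,4,6,8}->{2,3,4,6,8}
Constraint 2 (Z + U = W) on D(Z)={1,2,3,6,7} D(U)={1,2,3,5,7,8} D(W)={2,3,4,6,8}: U {1,2,3,5,7,8}->{1,2,3,5,7}
So after constraint 2: D(W) = {2,3,4,6,8}

Answer: {2,3,4,6,8}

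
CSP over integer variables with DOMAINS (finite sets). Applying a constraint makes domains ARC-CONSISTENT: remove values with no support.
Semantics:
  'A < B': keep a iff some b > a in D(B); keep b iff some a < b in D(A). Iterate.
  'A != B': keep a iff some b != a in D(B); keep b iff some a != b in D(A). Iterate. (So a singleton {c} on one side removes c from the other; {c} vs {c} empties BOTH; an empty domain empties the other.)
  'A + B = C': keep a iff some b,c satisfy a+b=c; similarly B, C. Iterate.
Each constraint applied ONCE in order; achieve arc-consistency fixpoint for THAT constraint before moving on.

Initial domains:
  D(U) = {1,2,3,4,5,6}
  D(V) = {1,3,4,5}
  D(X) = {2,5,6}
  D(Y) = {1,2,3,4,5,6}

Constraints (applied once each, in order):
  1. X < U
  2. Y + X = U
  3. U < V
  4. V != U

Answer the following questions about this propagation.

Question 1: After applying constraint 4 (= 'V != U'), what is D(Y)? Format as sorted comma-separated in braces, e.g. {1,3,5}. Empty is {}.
Constraint 1 (X < U) on D(X)={2,5,6} D(U)={1,2,3,4,5,6}: X {2,5,6}->{2,5}; U {1,2,3,4,5,6}->{3,4,5,6}
Constraint 2 (Y + X = U) on D(Y)={1,2,3,4,5,6} D(X)={2,5} D(U)={3,4,5,6}: Y {1,2,3,4,5,6}->{1,2,3,4}
Constraint 3 (U < V) on D(U)={3,4,5,6} D(V)={1,3,4,5}: U {3,4,5,6}->{3,4}; V {1,3,4,5}->{4,5}
Constraint 4 (V != U) on D(V)={4,5} D(U)={3,4}: no change
So after constraint 4: D(Y) = {1,2,3,4}

Answer: {1,2,3,4}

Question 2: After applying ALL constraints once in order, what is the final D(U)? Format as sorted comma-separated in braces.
Answer: {3,4}

Derivation:
Constraint 1 (X < U) on D(X)={2,5,6} D(U)={1,2,3,4,5,6}: X {2,5,6}->{2,5}; U {1,2,3,4,5,6}->{3,4,5,6}
Constraint 2 (Y + X = U) on D(Y)={1,2,3,4,5,6} D(X)={2,5} D(U)={3,4,5,6}: Y {1,2,3,4,5,6}->{1,2,3,4}
Constraint 3 (U < V) on D(U)={3,4,5,6} D(V)={1,3,4,5}: U {3,4,5,6}->{3,4}; V {1,3,4,5}->{4,5}
Constraint 4 (V != U) on D(V)={4,5} D(U)={3,4}: no change
So after all 4 constraints: D(U) = {3,4}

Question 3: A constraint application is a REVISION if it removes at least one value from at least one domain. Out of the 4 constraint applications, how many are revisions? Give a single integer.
Constraint 1 (X < U) on D(X)={2,5,6} D(U)={1,2,3,4,5,6}: X {2,5,6}->{2,5}; U {1,2,3,4,5,6}->{3,4,5,6} => REVISION
Constraint 2 (Y + X = U) on D(Y)={1,2,3,4,5,6} D(X)={2,5} D(U)={3,4,5,6}: Y {1,2,3,4,5,6}->{1,2,3,4} => REVISION
Constraint 3 (U < V) on D(U)={3,4,5,6} D(V)={1,3,4,5}: U {3,4,5,6}->{3,4}; V {1,3,4,5}->{4,5} => REVISION
Constraint 4 (V != U) on D(V)={4,5} D(U)={3,4}: no change => not a revision
Total revisions = 3

Answer: 3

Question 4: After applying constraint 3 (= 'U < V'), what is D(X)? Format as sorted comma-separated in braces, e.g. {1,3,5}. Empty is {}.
Constraint 1 (X < U) on D(X)={2,5,6} D(U)={1,2,3,4,5,6}: X {2,5,6}->{2,5}; U {1,2,3,4,5,6}->{3,4,5,6}
Constraint 2 (Y + X = U) on D(Y)={1,2,3,4,5,6} D(X)={2,5} D(U)={3,4,5,6}: Y {1,2,3,4,5,6}->{1,2,3,4}
Constraint 3 (U < V) on D(U)={3,4,5,6} D(V)={1,3,4,5}: U {3,4,5,6}->{3,4}; V {1,3,4,5}->{4,5}
So after constraint 3: D(X) = {2,5}

Answer: {2,5}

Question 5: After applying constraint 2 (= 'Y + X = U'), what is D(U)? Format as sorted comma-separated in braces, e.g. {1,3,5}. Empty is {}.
Constraint 1 (X < U) on D(X)={2,5,6} D(U)={1,2,3,4,5,6}: X {2,5,6}->{2,5}; U {1,2,3,4,5,6}->{3,4,5,6}
Constraint 2 (Y + X = U) on D(Y)={1,2,3,4,5,6} D(X)={2,5} D(U)={3,4,5,6}: Y {1,2,3,4,5,6}->{1,2,3,4}
So after constraint 2: D(U) = {3,4,5,6}

Answer: {3,4,5,6}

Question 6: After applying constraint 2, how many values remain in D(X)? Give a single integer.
Answer: 2

Derivation:
Constraint 1 (X < U) on D(X)={2,5,6} D(U)={1,2,3,4,5,6}: X {2,5,6}->{2,5}; U {1,2,3,4,5,6}->{3,4,5,6}
Constraint 2 (Y + X = U) on D(Y)={1,2,3,4,5,6} D(X)={2,5} D(U)={3,4,5,6}: Y {1,2,3,4,5,6}->{1,2,3,4}
So after constraint 2: D(X)={2,5}, size = 2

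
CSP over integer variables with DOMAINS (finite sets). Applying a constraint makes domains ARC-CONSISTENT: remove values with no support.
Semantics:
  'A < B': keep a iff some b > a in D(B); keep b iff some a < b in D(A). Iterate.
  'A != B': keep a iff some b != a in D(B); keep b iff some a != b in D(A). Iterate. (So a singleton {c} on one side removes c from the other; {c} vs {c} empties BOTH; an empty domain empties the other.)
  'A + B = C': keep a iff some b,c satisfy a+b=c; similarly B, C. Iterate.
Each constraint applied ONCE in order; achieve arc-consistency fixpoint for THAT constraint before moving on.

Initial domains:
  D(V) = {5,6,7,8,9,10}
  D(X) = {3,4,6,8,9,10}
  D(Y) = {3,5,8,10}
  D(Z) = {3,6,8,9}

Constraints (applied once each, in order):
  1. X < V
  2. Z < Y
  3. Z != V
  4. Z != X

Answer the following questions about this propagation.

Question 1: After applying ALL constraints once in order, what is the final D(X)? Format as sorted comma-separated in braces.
Constraint 1 (X < V) on D(X)={3,4,6,8,9,10} D(V)={5,6,7,8,9,10}: X {3,4,6,8,9,10}->{3,4,6,8,9}
Constraint 2 (Z < Y) on D(Z)={3,6,8,9} D(Y)={3,5,8,10}: Y {3,5,8,10}->{5,8,10}
Constraint 3 (Z != V) on D(Z)={3,6,8,9} D(V)={5,6,7,8,9,10}: no change
Constraint 4 (Z != X) on D(Z)={3,6,8,9} D(X)={3,4,6,8,9}: no change
So after all 4 constraints: D(X) = {3,4,6,8,9}

Answer: {3,4,6,8,9}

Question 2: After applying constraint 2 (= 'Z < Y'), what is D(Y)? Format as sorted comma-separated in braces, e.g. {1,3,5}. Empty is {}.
Constraint 1 (X < V) on D(X)={3,4,6,8,9,10} D(V)={5,6,7,8,9,10}: X {3,4,6,8,9,10}->{3,4,6,8,9}
Constraint 2 (Z < Y) on D(Z)={3,6,8,9} D(Y)={3,5,8,10}: Y {3,5,8,10}->{5,8,10}
So after constraint 2: D(Y) = {5,8,10}

Answer: {5,8,10}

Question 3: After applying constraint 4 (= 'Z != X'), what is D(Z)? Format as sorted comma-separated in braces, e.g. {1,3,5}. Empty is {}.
Constraint 1 (X < V) on D(X)={3,4,6,8,9,10} D(V)={5,6,7,8,9,10}: X {3,4,6,8,9,10}->{3,4,6,8,9}
Constraint 2 (Z < Y) on D(Z)={3,6,8,9} D(Y)={3,5,8,10}: Y {3,5,8,10}->{5,8,10}
Constraint 3 (Z != V) on D(Z)={3,6,8,9} D(V)={5,6,7,8,9,10}: no change
Constraint 4 (Z != X) on D(Z)={3,6,8,9} D(X)={3,4,6,8,9}: no change
So after constraint 4: D(Z) = {3,6,8,9}

Answer: {3,6,8,9}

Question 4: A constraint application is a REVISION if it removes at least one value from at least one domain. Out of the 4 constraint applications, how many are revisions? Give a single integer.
Answer: 2

Derivation:
Constraint 1 (X < V) on D(X)={3,4,6,8,9,10} D(V)={5,6,7,8,9,10}: X {3,4,6,8,9,10}->{3,4,6,8,9} => REVISION
Constraint 2 (Z < Y) on D(Z)={3,6,8,9} D(Y)={3,5,8,10}: Y {3,5,8,10}->{5,8,10} => REVISION
Constraint 3 (Z != V) on D(Z)={3,6,8,9} D(V)={5,6,7,8,9,10}: no change => not a revision
Constraint 4 (Z != X) on D(Z)={3,6,8,9} D(X)={3,4,6,8,9}: no change => not a revision
Total revisions = 2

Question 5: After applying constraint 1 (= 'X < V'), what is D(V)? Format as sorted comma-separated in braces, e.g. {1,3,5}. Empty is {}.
Answer: {5,6,7,8,9,10}

Derivation:
Constraint 1 (X < V) on D(X)={3,4,6,8,9,10} D(V)={5,6,7,8,9,10}: X {3,4,6,8,9,10}->{3,4,6,8,9}
So after constraint 1: D(V) = {5,6,7,8,9,10}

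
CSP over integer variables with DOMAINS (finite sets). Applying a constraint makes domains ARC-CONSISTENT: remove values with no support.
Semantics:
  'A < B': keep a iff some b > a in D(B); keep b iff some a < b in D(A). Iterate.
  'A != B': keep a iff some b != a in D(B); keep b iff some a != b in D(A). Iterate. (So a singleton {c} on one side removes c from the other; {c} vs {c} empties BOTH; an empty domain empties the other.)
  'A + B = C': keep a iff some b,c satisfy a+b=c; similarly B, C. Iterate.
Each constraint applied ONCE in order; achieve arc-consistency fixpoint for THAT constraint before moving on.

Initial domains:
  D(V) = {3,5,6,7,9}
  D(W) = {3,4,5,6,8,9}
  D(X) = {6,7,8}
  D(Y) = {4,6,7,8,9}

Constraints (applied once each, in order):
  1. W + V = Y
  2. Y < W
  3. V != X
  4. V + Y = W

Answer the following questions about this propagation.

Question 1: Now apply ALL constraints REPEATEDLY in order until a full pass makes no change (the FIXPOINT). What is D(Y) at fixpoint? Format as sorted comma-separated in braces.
pass 0 (initial): D(Y)={4,6,7,8,9}
pass 1: V {3,5,6,7,9}->{}; W {3,4,5,6,8,9}->{}; Y {4,6,7,8,9}->{}
pass 2: X {6,7,8}->{}
pass 3: no change
Fixpoint after 3 passes: D(Y) = {}

Answer: {}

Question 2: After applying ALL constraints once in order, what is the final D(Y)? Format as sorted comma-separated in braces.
Answer: {}

Derivation:
Constraint 1 (W + V = Y) on D(W)={3,4,5,6,8,9} D(V)={3,5,6,7,9} D(Y)={4,6,7,8,9}: W {3,4,5,6,8,9}->{3,4,5,6}; V {3,5,6,7,9}->{3,5,6}; Y {4,6,7,8,9}->{6,7,8,9}
Constraint 2 (Y < W) on D(Y)={6,7,8,9} D(W)={3,4,5,6}: Y {6,7,8,9}->{}; W {3,4,5,6}->{}
Constraint 3 (V != X) on D(V)={3,5,6} D(X)={6,7,8}: no change
Constraint 4 (V + Y = W) on D(V)={3,5,6} D(Y)={} D(W)={}: V {3,5,6}->{}
So after all 4 constraints: D(Y) = {}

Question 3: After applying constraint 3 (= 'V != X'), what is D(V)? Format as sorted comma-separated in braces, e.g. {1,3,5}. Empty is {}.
Constraint 1 (W + V = Y) on D(W)={3,4,5,6,8,9} D(V)={3,5,6,7,9} D(Y)={4,6,7,8,9}: W {3,4,5,6,8,9}->{3,4,5,6}; V {3,5,6,7,9}->{3,5,6}; Y {4,6,7,8,9}->{6,7,8,9}
Constraint 2 (Y < W) on D(Y)={6,7,8,9} D(W)={3,4,5,6}: Y {6,7,8,9}->{}; W {3,4,5,6}->{}
Constraint 3 (V != X) on D(V)={3,5,6} D(X)={6,7,8}: no change
So after constraint 3: D(V) = {3,5,6}

Answer: {3,5,6}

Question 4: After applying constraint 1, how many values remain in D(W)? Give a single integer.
Answer: 4

Derivation:
Constraint 1 (W + V = Y) on D(W)={3,4,5,6,8,9} D(V)={3,5,6,7,9} D(Y)={4,6,7,8,9}: W {3,4,5,6,8,9}->{3,4,5,6}; V {3,5,6,7,9}->{3,5,6}; Y {4,6,7,8,9}->{6,7,8,9}
So after constraint 1: D(W)={3,4,5,6}, size = 4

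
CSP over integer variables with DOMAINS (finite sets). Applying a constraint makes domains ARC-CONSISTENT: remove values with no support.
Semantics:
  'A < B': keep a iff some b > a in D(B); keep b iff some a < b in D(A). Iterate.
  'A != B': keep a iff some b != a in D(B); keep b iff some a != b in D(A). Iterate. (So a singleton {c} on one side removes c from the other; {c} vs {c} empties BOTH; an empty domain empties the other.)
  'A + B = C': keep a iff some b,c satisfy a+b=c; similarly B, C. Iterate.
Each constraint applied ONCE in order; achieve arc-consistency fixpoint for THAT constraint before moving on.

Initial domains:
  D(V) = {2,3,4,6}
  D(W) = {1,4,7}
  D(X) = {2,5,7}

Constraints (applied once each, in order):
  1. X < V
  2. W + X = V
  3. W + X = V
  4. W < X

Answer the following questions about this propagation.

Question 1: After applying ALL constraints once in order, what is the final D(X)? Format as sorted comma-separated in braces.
Constraint 1 (X < V) on D(X)={2,5,7} D(V)={2,3,4,6}: X {2,5,7}->{2,5}; V {2,3,4,6}->{3,4,6}
Constraint 2 (W + X = V) on D(W)={1,4,7} D(X)={2,5} D(V)={3,4,6}: W {1,4,7}->{1,4}; V {3,4,6}->{3,6}
Constraint 3 (W + X = V) on D(W)={1,4} D(X)={2,5} D(V)={3,6}: no change
Constraint 4 (W < X) on D(W)={1,4} D(X)={2,5}: no change
So after all 4 constraints: D(X) = {2,5}

Answer: {2,5}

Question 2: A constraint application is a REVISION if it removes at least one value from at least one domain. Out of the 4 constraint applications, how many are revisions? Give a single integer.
Constraint 1 (X < V) on D(X)={2,5,7} D(V)={2,3,4,6}: X {2,5,7}->{2,5}; V {2,3,4,6}->{3,4,6} => REVISION
Constraint 2 (W + X = V) on D(W)={1,4,7} D(X)={2,5} D(V)={3,4,6}: W {1,4,7}->{1,4}; V {3,4,6}->{3,6} => REVISION
Constraint 3 (W + X = V) on D(W)={1,4} D(X)={2,5} D(V)={3,6}: no change => not a revision
Constraint 4 (W < X) on D(W)={1,4} D(X)={2,5}: no change => not a revision
Total revisions = 2

Answer: 2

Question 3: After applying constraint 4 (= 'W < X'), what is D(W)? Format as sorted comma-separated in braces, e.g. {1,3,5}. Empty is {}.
Constraint 1 (X < V) on D(X)={2,5,7} D(V)={2,3,4,6}: X {2,5,7}->{2,5}; V {2,3,4,6}->{3,4,6}
Constraint 2 (W + X = V) on D(W)={1,4,7} D(X)={2,5} D(V)={3,4,6}: W {1,4,7}->{1,4}; V {3,4,6}->{3,6}
Constraint 3 (W + X = V) on D(W)={1,4} D(X)={2,5} D(V)={3,6}: no change
Constraint 4 (W < X) on D(W)={1,4} D(X)={2,5}: no change
So after constraint 4: D(W) = {1,4}

Answer: {1,4}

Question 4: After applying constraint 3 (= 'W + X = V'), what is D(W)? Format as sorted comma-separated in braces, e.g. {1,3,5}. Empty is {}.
Answer: {1,4}

Derivation:
Constraint 1 (X < V) on D(X)={2,5,7} D(V)={2,3,4,6}: X {2,5,7}->{2,5}; V {2,3,4,6}->{3,4,6}
Constraint 2 (W + X = V) on D(W)={1,4,7} D(X)={2,5} D(V)={3,4,6}: W {1,4,7}->{1,4}; V {3,4,6}->{3,6}
Constraint 3 (W + X = V) on D(W)={1,4} D(X)={2,5} D(V)={3,6}: no change
So after constraint 3: D(W) = {1,4}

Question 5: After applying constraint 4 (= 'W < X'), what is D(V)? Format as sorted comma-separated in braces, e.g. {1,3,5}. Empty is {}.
Answer: {3,6}

Derivation:
Constraint 1 (X < V) on D(X)={2,5,7} D(V)={2,3,4,6}: X {2,5,7}->{2,5}; V {2,3,4,6}->{3,4,6}
Constraint 2 (W + X = V) on D(W)={1,4,7} D(X)={2,5} D(V)={3,4,6}: W {1,4,7}->{1,4}; V {3,4,6}->{3,6}
Constraint 3 (W + X = V) on D(W)={1,4} D(X)={2,5} D(V)={3,6}: no change
Constraint 4 (W < X) on D(W)={1,4} D(X)={2,5}: no change
So after constraint 4: D(V) = {3,6}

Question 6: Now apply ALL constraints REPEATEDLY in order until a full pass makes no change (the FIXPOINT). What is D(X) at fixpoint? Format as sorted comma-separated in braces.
Answer: {2,5}

Derivation:
pass 0 (initial): D(X)={2,5,7}
pass 1: V {2,3,4,6}->{3,6}; W {1,4,7}->{1,4}; X {2,5,7}->{2,5}
pass 2: no change
Fixpoint after 2 passes: D(X) = {2,5}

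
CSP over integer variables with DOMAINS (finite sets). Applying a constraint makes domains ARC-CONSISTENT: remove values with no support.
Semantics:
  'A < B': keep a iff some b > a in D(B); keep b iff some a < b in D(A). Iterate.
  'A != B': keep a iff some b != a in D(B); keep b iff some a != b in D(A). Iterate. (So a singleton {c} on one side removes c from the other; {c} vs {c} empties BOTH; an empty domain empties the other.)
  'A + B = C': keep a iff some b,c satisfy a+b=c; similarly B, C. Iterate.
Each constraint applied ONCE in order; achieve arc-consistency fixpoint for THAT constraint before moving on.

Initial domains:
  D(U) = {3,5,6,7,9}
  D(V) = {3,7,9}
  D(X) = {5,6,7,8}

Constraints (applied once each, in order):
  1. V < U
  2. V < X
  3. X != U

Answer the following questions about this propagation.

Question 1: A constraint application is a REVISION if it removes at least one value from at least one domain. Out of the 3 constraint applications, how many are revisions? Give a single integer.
Constraint 1 (V < U) on D(V)={3,7,9} D(U)={3,5,6,7,9}: V {3,7,9}->{3,7}; U {3,5,6,7,9}->{5,6,7,9} => REVISION
Constraint 2 (V < X) on D(V)={3,7} D(X)={5,6,7,8}: no change => not a revision
Constraint 3 (X != U) on D(X)={5,6,7,8} D(U)={5,6,7,9}: no change => not a revision
Total revisions = 1

Answer: 1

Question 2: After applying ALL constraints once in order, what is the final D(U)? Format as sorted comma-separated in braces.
Constraint 1 (V < U) on D(V)={3,7,9} D(U)={3,5,6,7,9}: V {3,7,9}->{3,7}; U {3,5,6,7,9}->{5,6,7,9}
Constraint 2 (V < X) on D(V)={3,7} D(X)={5,6,7,8}: no change
Constraint 3 (X != U) on D(X)={5,6,7,8} D(U)={5,6,7,9}: no change
So after all 3 constraints: D(U) = {5,6,7,9}

Answer: {5,6,7,9}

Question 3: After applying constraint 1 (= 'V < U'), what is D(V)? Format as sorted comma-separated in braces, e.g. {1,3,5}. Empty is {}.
Constraint 1 (V < U) on D(V)={3,7,9} D(U)={3,5,6,7,9}: V {3,7,9}->{3,7}; U {3,5,6,7,9}->{5,6,7,9}
So after constraint 1: D(V) = {3,7}

Answer: {3,7}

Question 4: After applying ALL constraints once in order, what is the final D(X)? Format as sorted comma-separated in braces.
Constraint 1 (V < U) on D(V)={3,7,9} D(U)={3,5,6,7,9}: V {3,7,9}->{3,7}; U {3,5,6,7,9}->{5,6,7,9}
Constraint 2 (V < X) on D(V)={3,7} D(X)={5,6,7,8}: no change
Constraint 3 (X != U) on D(X)={5,6,7,8} D(U)={5,6,7,9}: no change
So after all 3 constraints: D(X) = {5,6,7,8}

Answer: {5,6,7,8}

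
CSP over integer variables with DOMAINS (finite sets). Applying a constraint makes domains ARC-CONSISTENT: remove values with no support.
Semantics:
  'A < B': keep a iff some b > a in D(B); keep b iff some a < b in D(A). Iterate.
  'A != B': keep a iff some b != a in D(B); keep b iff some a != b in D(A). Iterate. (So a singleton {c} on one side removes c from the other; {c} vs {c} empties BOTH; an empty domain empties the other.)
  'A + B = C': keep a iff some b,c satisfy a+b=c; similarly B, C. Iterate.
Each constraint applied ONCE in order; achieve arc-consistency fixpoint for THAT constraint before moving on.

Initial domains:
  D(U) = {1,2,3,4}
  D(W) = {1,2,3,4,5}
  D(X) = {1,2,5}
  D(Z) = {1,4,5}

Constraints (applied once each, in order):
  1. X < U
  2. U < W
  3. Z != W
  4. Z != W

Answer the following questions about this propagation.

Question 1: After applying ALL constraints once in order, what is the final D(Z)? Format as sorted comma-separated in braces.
Constraint 1 (X < U) on D(X)={1,2,5} D(U)={1,2,3,4}: X {1,2,5}->{1,2}; U {1,2,3,4}->{2,3,4}
Constraint 2 (U < W) on D(U)={2,3,4} D(W)={1,2,3,4,5}: W {1,2,3,4,5}->{3,4,5}
Constraint 3 (Z != W) on D(Z)={1,4,5} D(W)={3,4,5}: no change
Constraint 4 (Z != W) on D(Z)={1,4,5} D(W)={3,4,5}: no change
So after all 4 constraints: D(Z) = {1,4,5}

Answer: {1,4,5}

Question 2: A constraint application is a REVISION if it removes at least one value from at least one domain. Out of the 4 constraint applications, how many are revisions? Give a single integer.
Constraint 1 (X < U) on D(X)={1,2,5} D(U)={1,2,3,4}: X {1,2,5}->{1,2}; U {1,2,3,4}->{2,3,4} => REVISION
Constraint 2 (U < W) on D(U)={2,3,4} D(W)={1,2,3,4,5}: W {1,2,3,4,5}->{3,4,5} => REVISION
Constraint 3 (Z != W) on D(Z)={1,4,5} D(W)={3,4,5}: no change => not a revision
Constraint 4 (Z != W) on D(Z)={1,4,5} D(W)={3,4,5}: no change => not a revision
Total revisions = 2

Answer: 2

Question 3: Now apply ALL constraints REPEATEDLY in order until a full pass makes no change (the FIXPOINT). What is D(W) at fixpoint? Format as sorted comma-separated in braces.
Answer: {3,4,5}

Derivation:
pass 0 (initial): D(W)={1,2,3,4,5}
pass 1: U {1,2,3,4}->{2,3,4}; W {1,2,3,4,5}->{3,4,5}; X {1,2,5}->{1,2}
pass 2: no change
Fixpoint after 2 passes: D(W) = {3,4,5}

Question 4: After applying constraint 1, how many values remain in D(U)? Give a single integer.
Constraint 1 (X < U) on D(X)={1,2,5} D(U)={1,2,3,4}: X {1,2,5}->{1,2}; U {1,2,3,4}->{2,3,4}
So after constraint 1: D(U)={2,3,4}, size = 3

Answer: 3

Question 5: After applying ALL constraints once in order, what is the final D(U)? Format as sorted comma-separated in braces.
Answer: {2,3,4}

Derivation:
Constraint 1 (X < U) on D(X)={1,2,5} D(U)={1,2,3,4}: X {1,2,5}->{1,2}; U {1,2,3,4}->{2,3,4}
Constraint 2 (U < W) on D(U)={2,3,4} D(W)={1,2,3,4,5}: W {1,2,3,4,5}->{3,4,5}
Constraint 3 (Z != W) on D(Z)={1,4,5} D(W)={3,4,5}: no change
Constraint 4 (Z != W) on D(Z)={1,4,5} D(W)={3,4,5}: no change
So after all 4 constraints: D(U) = {2,3,4}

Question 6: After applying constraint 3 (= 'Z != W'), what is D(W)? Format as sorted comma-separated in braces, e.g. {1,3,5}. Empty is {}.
Constraint 1 (X < U) on D(X)={1,2,5} D(U)={1,2,3,4}: X {1,2,5}->{1,2}; U {1,2,3,4}->{2,3,4}
Constraint 2 (U < W) on D(U)={2,3,4} D(W)={1,2,3,4,5}: W {1,2,3,4,5}->{3,4,5}
Constraint 3 (Z != W) on D(Z)={1,4,5} D(W)={3,4,5}: no change
So after constraint 3: D(W) = {3,4,5}

Answer: {3,4,5}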